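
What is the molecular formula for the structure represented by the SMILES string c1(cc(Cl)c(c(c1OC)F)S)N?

Heavy atoms from the SMILES: 7 C, 1 Cl, 1 F, 1 N, 1 O, 1 S.
Implicit hydrogens by atom environment:
  5 × C (aromatic): no H
  1 × C: 3 H
  1 × C (aromatic): 1 H
  1 × Cl: no H
  1 × F: no H
  1 × N: 2 H
  1 × O: no H
  1 × S: 1 H
  Total hydrogens = 7.
Molecular formula: C7H7ClFNOS

C7H7ClFNOS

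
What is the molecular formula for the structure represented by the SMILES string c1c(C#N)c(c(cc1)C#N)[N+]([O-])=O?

Heavy atoms from the SMILES: 8 C, 3 N, 2 O.
Implicit hydrogens by atom environment:
  3 × C (aromatic): 1 H each → 3
  3 × C (aromatic): no H
  2 × C: no H
  2 × N: no H
  1 × N (charge +1): no H
  1 × O: no H
  1 × O (charge -1): no H
  Total hydrogens = 3.
Molecular formula: C8H3N3O2

C8H3N3O2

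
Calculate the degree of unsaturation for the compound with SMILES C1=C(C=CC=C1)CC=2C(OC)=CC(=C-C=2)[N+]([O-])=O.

Molecular formula from the SMILES: C14H13NO3.
DoU = (2C + 2 + N − H − X)/2 = (2·14 + 2 + 1 − 13 − 0)/2 = 18/2 = 9.
(Structurally: 2 ring(s) + 7 π bond(s) = 9.)

9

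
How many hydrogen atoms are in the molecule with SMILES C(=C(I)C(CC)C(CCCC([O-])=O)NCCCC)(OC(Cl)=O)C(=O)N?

Hydrogens are implicit in SMILES; fill each atom to its normal valence:
  7 × C: 2 H each → 14
  5 × C: no H
  4 × O: no H
  2 × C: 3 H each → 6
  2 × C: 1 H each → 2
  1 × Cl: no H
  1 × I: no H
  1 × N: 2 H
  1 × N: 1 H
  1 × O (charge -1): no H
  Total hydrogens = 25.

25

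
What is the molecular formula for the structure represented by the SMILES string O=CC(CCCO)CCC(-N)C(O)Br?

C9H18BrNO3

Heavy atoms from the SMILES: 1 Br, 9 C, 1 N, 3 O.
Implicit hydrogens by atom environment:
  5 × C: 2 H each → 10
  4 × C: 1 H each → 4
  2 × O: 1 H each → 2
  1 × Br: no H
  1 × N: 2 H
  1 × O: no H
  Total hydrogens = 18.
Molecular formula: C9H18BrNO3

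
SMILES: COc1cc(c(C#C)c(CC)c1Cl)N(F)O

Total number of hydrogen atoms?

Hydrogens are implicit in SMILES; fill each atom to its normal valence:
  5 × C (aromatic): no H
  2 × C: 3 H each → 6
  1 × C: 2 H
  1 × C (aromatic): 1 H
  1 × C: 1 H
  1 × C: no H
  1 × Cl: no H
  1 × F: no H
  1 × N: no H
  1 × O: 1 H
  1 × O: no H
  Total hydrogens = 11.

11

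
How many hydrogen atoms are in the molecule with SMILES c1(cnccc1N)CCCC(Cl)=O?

Hydrogens are implicit in SMILES; fill each atom to its normal valence:
  3 × C: 2 H each → 6
  3 × C (aromatic): 1 H each → 3
  2 × C (aromatic): no H
  1 × C: no H
  1 × Cl: no H
  1 × N: 2 H
  1 × N (aromatic): no H
  1 × O: no H
  Total hydrogens = 11.

11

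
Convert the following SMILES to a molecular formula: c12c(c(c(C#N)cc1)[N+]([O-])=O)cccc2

Heavy atoms from the SMILES: 11 C, 2 N, 2 O.
Implicit hydrogens by atom environment:
  6 × C (aromatic): 1 H each → 6
  4 × C (aromatic): no H
  1 × C: no H
  1 × N: no H
  1 × N (charge +1): no H
  1 × O: no H
  1 × O (charge -1): no H
  Total hydrogens = 6.
Molecular formula: C11H6N2O2

C11H6N2O2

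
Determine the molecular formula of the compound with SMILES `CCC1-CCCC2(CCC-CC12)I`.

C12H21I

Heavy atoms from the SMILES: 12 C, 1 I.
Implicit hydrogens by atom environment:
  8 × C: 2 H each → 16
  2 × C: 1 H each → 2
  1 × C: 3 H
  1 × C: no H
  1 × I: no H
  Total hydrogens = 21.
Molecular formula: C12H21I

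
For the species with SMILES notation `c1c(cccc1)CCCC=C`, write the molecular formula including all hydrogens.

C11H14

Heavy atoms from the SMILES: 11 C.
Implicit hydrogens by atom environment:
  5 × C (aromatic): 1 H each → 5
  4 × C: 2 H each → 8
  1 × C: 1 H
  1 × C (aromatic): no H
  Total hydrogens = 14.
Molecular formula: C11H14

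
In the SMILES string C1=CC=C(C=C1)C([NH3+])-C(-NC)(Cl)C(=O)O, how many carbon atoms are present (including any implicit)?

10

The symbol for carbon appears 10 times in the SMILES. (Cl is a single chlorine, not C + l.)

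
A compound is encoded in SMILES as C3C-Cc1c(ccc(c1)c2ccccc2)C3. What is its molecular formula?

Heavy atoms from the SMILES: 16 C.
Implicit hydrogens by atom environment:
  8 × C (aromatic): 1 H each → 8
  4 × C: 2 H each → 8
  4 × C (aromatic): no H
  Total hydrogens = 16.
Molecular formula: C16H16

C16H16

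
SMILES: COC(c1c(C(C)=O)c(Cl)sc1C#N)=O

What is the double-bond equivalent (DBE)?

7

Molecular formula from the SMILES: C9H6ClNO3S.
DoU = (2C + 2 + N − H − X)/2 = (2·9 + 2 + 1 − 6 − 1)/2 = 14/2 = 7.
(Structurally: 1 ring(s) + 6 π bond(s) = 7.)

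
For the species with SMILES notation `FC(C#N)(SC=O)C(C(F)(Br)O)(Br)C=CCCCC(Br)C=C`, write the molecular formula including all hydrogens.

C13H14Br3F2NO2S

Heavy atoms from the SMILES: 3 Br, 13 C, 2 F, 1 N, 2 O, 1 S.
Implicit hydrogens by atom environment:
  5 × C: 1 H each → 5
  4 × C: 2 H each → 8
  4 × C: no H
  3 × Br: no H
  2 × F: no H
  1 × N: no H
  1 × O: 1 H
  1 × O: no H
  1 × S: no H
  Total hydrogens = 14.
Molecular formula: C13H14Br3F2NO2S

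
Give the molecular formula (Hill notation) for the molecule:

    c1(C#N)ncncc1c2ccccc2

C11H7N3

Heavy atoms from the SMILES: 11 C, 3 N.
Implicit hydrogens by atom environment:
  7 × C (aromatic): 1 H each → 7
  3 × C (aromatic): no H
  2 × N (aromatic): no H
  1 × C: no H
  1 × N: no H
  Total hydrogens = 7.
Molecular formula: C11H7N3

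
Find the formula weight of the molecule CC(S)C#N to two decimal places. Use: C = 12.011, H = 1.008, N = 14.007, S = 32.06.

87.14

Molecular formula: C3H5NS.
M = 3×12.011 + 5×1.008 + 1×14.007 + 1×32.06 = 87.14 g/mol.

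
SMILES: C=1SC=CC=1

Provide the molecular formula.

C4H4S

Heavy atoms from the SMILES: 4 C, 1 S.
Implicit hydrogens by atom environment:
  4 × C (aromatic): 1 H each → 4
  1 × S (aromatic): no H
  Total hydrogens = 4.
Molecular formula: C4H4S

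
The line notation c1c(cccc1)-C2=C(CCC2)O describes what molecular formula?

Heavy atoms from the SMILES: 11 C, 1 O.
Implicit hydrogens by atom environment:
  5 × C (aromatic): 1 H each → 5
  3 × C: 2 H each → 6
  2 × C: no H
  1 × C (aromatic): no H
  1 × O: 1 H
  Total hydrogens = 12.
Molecular formula: C11H12O

C11H12O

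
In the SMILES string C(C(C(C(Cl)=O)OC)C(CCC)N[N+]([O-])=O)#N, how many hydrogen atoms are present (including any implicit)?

Hydrogens are implicit in SMILES; fill each atom to its normal valence:
  3 × C: 1 H each → 3
  3 × O: no H
  2 × C: 3 H each → 6
  2 × C: 2 H each → 4
  2 × C: no H
  1 × Cl: no H
  1 × N: 1 H
  1 × N (charge +1): no H
  1 × N: no H
  1 × O (charge -1): no H
  Total hydrogens = 14.

14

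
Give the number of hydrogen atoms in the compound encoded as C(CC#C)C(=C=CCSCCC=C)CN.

19

Hydrogens are implicit in SMILES; fill each atom to its normal valence:
  7 × C: 2 H each → 14
  3 × C: 1 H each → 3
  3 × C: no H
  1 × N: 2 H
  1 × S: no H
  Total hydrogens = 19.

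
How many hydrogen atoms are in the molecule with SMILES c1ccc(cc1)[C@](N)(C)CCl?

12

Hydrogens are implicit in SMILES; fill each atom to its normal valence:
  5 × C (aromatic): 1 H each → 5
  1 × C: 3 H
  1 × C: 2 H
  1 × C: no H
  1 × C (aromatic): no H
  1 × Cl: no H
  1 × N: 2 H
  Total hydrogens = 12.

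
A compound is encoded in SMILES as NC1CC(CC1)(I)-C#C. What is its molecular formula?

C7H10IN

Heavy atoms from the SMILES: 7 C, 1 I, 1 N.
Implicit hydrogens by atom environment:
  3 × C: 2 H each → 6
  2 × C: 1 H each → 2
  2 × C: no H
  1 × I: no H
  1 × N: 2 H
  Total hydrogens = 10.
Molecular formula: C7H10IN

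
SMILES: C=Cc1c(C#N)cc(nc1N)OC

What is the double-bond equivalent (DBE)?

7

Molecular formula from the SMILES: C9H9N3O.
DoU = (2C + 2 + N − H − X)/2 = (2·9 + 2 + 3 − 9 − 0)/2 = 14/2 = 7.
(Structurally: 1 ring(s) + 6 π bond(s) = 7.)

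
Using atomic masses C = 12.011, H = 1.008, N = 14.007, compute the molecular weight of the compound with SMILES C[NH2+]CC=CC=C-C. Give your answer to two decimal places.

112.20

Molecular formula: C7H14N+.
M = 7×12.011 + 14×1.008 + 1×14.007 = 112.20 g/mol.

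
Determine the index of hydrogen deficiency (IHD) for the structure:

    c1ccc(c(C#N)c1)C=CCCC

Molecular formula from the SMILES: C12H13N.
DoU = (2C + 2 + N − H − X)/2 = (2·12 + 2 + 1 − 13 − 0)/2 = 14/2 = 7.
(Structurally: 1 ring(s) + 6 π bond(s) = 7.)

7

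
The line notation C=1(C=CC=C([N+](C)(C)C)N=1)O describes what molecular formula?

Heavy atoms from the SMILES: 8 C, 2 N, 1 O.
Implicit hydrogens by atom environment:
  3 × C: 3 H each → 9
  3 × C (aromatic): 1 H each → 3
  2 × C (aromatic): no H
  1 × N (aromatic): no H
  1 × N (charge +1): no H
  1 × O: 1 H
  Total hydrogens = 13.
Net charge +1.
Molecular formula: C8H13N2O+

C8H13N2O+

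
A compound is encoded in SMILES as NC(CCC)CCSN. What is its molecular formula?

C6H16N2S

Heavy atoms from the SMILES: 6 C, 2 N, 1 S.
Implicit hydrogens by atom environment:
  4 × C: 2 H each → 8
  2 × N: 2 H each → 4
  1 × C: 3 H
  1 × C: 1 H
  1 × S: no H
  Total hydrogens = 16.
Molecular formula: C6H16N2S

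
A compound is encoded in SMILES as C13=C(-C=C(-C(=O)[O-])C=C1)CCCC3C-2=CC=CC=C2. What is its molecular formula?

Heavy atoms from the SMILES: 17 C, 2 O.
Implicit hydrogens by atom environment:
  8 × C (aromatic): 1 H each → 8
  4 × C (aromatic): no H
  3 × C: 2 H each → 6
  1 × C: 1 H
  1 × C: no H
  1 × O: no H
  1 × O (charge -1): no H
  Total hydrogens = 15.
Net charge -1.
Molecular formula: C17H15O2-

C17H15O2-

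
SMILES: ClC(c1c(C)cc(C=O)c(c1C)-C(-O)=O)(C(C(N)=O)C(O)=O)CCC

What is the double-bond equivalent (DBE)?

Molecular formula from the SMILES: C17H20ClNO6.
DoU = (2C + 2 + N − H − X)/2 = (2·17 + 2 + 1 − 20 − 1)/2 = 16/2 = 8.
(Structurally: 1 ring(s) + 7 π bond(s) = 8.)

8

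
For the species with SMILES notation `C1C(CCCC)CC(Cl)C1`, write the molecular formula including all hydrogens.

C9H17Cl

Heavy atoms from the SMILES: 9 C, 1 Cl.
Implicit hydrogens by atom environment:
  6 × C: 2 H each → 12
  2 × C: 1 H each → 2
  1 × C: 3 H
  1 × Cl: no H
  Total hydrogens = 17.
Molecular formula: C9H17Cl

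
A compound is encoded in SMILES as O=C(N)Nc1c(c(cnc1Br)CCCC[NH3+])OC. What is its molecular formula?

Heavy atoms from the SMILES: 1 Br, 11 C, 4 N, 2 O.
Implicit hydrogens by atom environment:
  4 × C: 2 H each → 8
  4 × C (aromatic): no H
  2 × O: no H
  1 × Br: no H
  1 × C: 3 H
  1 × C (aromatic): 1 H
  1 × C: no H
  1 × N (charge +1): 3 H
  1 × N: 2 H
  1 × N: 1 H
  1 × N (aromatic): no H
  Total hydrogens = 18.
Net charge +1.
Molecular formula: C11H18BrN4O2+

C11H18BrN4O2+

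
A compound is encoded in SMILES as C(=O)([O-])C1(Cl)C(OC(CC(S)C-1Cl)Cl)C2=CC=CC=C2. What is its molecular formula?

C13H12Cl3O3S-

Heavy atoms from the SMILES: 13 C, 3 Cl, 3 O, 1 S.
Implicit hydrogens by atom environment:
  5 × C (aromatic): 1 H each → 5
  4 × C: 1 H each → 4
  3 × Cl: no H
  2 × C: no H
  2 × O: no H
  1 × C: 2 H
  1 × C (aromatic): no H
  1 × O (charge -1): no H
  1 × S: 1 H
  Total hydrogens = 12.
Net charge -1.
Molecular formula: C13H12Cl3O3S-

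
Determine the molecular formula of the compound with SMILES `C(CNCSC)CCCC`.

C8H19NS

Heavy atoms from the SMILES: 8 C, 1 N, 1 S.
Implicit hydrogens by atom environment:
  6 × C: 2 H each → 12
  2 × C: 3 H each → 6
  1 × N: 1 H
  1 × S: no H
  Total hydrogens = 19.
Molecular formula: C8H19NS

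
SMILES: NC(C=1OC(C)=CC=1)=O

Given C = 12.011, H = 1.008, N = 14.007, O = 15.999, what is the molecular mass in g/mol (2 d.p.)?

Molecular formula: C6H7NO2.
M = 6×12.011 + 7×1.008 + 1×14.007 + 2×15.999 = 125.13 g/mol.

125.13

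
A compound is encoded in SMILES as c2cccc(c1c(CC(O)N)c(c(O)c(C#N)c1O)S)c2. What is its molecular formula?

Heavy atoms from the SMILES: 15 C, 2 N, 3 O, 1 S.
Implicit hydrogens by atom environment:
  7 × C (aromatic): no H
  5 × C (aromatic): 1 H each → 5
  3 × O: 1 H each → 3
  1 × C: 2 H
  1 × C: 1 H
  1 × C: no H
  1 × N: 2 H
  1 × N: no H
  1 × S: 1 H
  Total hydrogens = 14.
Molecular formula: C15H14N2O3S

C15H14N2O3S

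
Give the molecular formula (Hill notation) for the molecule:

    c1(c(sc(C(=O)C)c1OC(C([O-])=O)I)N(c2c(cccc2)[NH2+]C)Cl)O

C15H14ClIN2O5S

Heavy atoms from the SMILES: 15 C, 1 Cl, 1 I, 2 N, 5 O, 1 S.
Implicit hydrogens by atom environment:
  6 × C (aromatic): no H
  4 × C (aromatic): 1 H each → 4
  3 × O: no H
  2 × C: 3 H each → 6
  2 × C: no H
  1 × C: 1 H
  1 × Cl: no H
  1 × I: no H
  1 × N (charge +1): 2 H
  1 × N: no H
  1 × O: 1 H
  1 × O (charge -1): no H
  1 × S (aromatic): no H
  Total hydrogens = 14.
Molecular formula: C15H14ClIN2O5S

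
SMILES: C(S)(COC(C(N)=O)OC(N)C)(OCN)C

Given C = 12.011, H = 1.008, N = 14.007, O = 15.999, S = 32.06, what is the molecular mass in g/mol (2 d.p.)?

Molecular formula: C8H19N3O4S.
M = 8×12.011 + 19×1.008 + 3×14.007 + 4×15.999 + 1×32.06 = 253.32 g/mol.

253.32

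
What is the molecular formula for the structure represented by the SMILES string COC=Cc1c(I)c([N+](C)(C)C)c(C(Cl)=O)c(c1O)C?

C14H18ClINO3+

Heavy atoms from the SMILES: 14 C, 1 Cl, 1 I, 1 N, 3 O.
Implicit hydrogens by atom environment:
  6 × C (aromatic): no H
  5 × C: 3 H each → 15
  2 × C: 1 H each → 2
  2 × O: no H
  1 × C: no H
  1 × Cl: no H
  1 × I: no H
  1 × N (charge +1): no H
  1 × O: 1 H
  Total hydrogens = 18.
Net charge +1.
Molecular formula: C14H18ClINO3+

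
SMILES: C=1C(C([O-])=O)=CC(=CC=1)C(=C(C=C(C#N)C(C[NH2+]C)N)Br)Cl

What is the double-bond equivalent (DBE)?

Molecular formula from the SMILES: C15H15BrClN3O2.
DoU = (2C + 2 + N − H − X)/2 = (2·15 + 2 + 3 − 15 − 2)/2 = 18/2 = 9.
(Structurally: 1 ring(s) + 8 π bond(s) = 9.)

9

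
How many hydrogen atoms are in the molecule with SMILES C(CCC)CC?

14

Hydrogens are implicit in SMILES; fill each atom to its normal valence:
  4 × C: 2 H each → 8
  2 × C: 3 H each → 6
  Total hydrogens = 14.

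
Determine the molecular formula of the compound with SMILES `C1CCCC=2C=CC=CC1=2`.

Heavy atoms from the SMILES: 10 C.
Implicit hydrogens by atom environment:
  4 × C: 2 H each → 8
  4 × C (aromatic): 1 H each → 4
  2 × C (aromatic): no H
  Total hydrogens = 12.
Molecular formula: C10H12

C10H12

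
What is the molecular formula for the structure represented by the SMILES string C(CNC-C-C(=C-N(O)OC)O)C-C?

Heavy atoms from the SMILES: 9 C, 2 N, 3 O.
Implicit hydrogens by atom environment:
  5 × C: 2 H each → 10
  2 × C: 3 H each → 6
  2 × O: 1 H each → 2
  1 × C: 1 H
  1 × C: no H
  1 × N: 1 H
  1 × N: no H
  1 × O: no H
  Total hydrogens = 20.
Molecular formula: C9H20N2O3

C9H20N2O3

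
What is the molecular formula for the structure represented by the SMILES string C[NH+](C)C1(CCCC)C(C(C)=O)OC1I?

Heavy atoms from the SMILES: 11 C, 1 I, 1 N, 2 O.
Implicit hydrogens by atom environment:
  4 × C: 3 H each → 12
  3 × C: 2 H each → 6
  2 × C: 1 H each → 2
  2 × C: no H
  2 × O: no H
  1 × I: no H
  1 × N (charge +1): 1 H
  Total hydrogens = 21.
Net charge +1.
Molecular formula: C11H21INO2+

C11H21INO2+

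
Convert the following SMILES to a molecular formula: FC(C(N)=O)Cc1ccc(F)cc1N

Heavy atoms from the SMILES: 9 C, 2 F, 2 N, 1 O.
Implicit hydrogens by atom environment:
  3 × C (aromatic): 1 H each → 3
  3 × C (aromatic): no H
  2 × F: no H
  2 × N: 2 H each → 4
  1 × C: 2 H
  1 × C: 1 H
  1 × C: no H
  1 × O: no H
  Total hydrogens = 10.
Molecular formula: C9H10F2N2O

C9H10F2N2O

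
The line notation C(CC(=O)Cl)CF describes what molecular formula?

C4H6ClFO

Heavy atoms from the SMILES: 4 C, 1 Cl, 1 F, 1 O.
Implicit hydrogens by atom environment:
  3 × C: 2 H each → 6
  1 × C: no H
  1 × Cl: no H
  1 × F: no H
  1 × O: no H
  Total hydrogens = 6.
Molecular formula: C4H6ClFO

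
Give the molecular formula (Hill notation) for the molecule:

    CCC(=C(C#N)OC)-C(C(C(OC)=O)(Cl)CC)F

Heavy atoms from the SMILES: 12 C, 1 Cl, 1 F, 1 N, 3 O.
Implicit hydrogens by atom environment:
  5 × C: no H
  4 × C: 3 H each → 12
  3 × O: no H
  2 × C: 2 H each → 4
  1 × C: 1 H
  1 × Cl: no H
  1 × F: no H
  1 × N: no H
  Total hydrogens = 17.
Molecular formula: C12H17ClFNO3

C12H17ClFNO3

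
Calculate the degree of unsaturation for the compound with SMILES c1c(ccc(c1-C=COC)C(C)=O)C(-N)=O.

7

Molecular formula from the SMILES: C12H13NO3.
DoU = (2C + 2 + N − H − X)/2 = (2·12 + 2 + 1 − 13 − 0)/2 = 14/2 = 7.
(Structurally: 1 ring(s) + 6 π bond(s) = 7.)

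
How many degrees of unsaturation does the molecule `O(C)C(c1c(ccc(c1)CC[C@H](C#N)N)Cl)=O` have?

Molecular formula from the SMILES: C12H13ClN2O2.
DoU = (2C + 2 + N − H − X)/2 = (2·12 + 2 + 2 − 13 − 1)/2 = 14/2 = 7.
(Structurally: 1 ring(s) + 6 π bond(s) = 7.)

7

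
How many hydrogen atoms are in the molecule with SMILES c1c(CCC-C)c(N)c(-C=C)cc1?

17

Hydrogens are implicit in SMILES; fill each atom to its normal valence:
  4 × C: 2 H each → 8
  3 × C (aromatic): 1 H each → 3
  3 × C (aromatic): no H
  1 × C: 3 H
  1 × C: 1 H
  1 × N: 2 H
  Total hydrogens = 17.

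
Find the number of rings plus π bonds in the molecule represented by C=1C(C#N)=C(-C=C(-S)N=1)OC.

6

Molecular formula from the SMILES: C7H6N2OS.
DoU = (2C + 2 + N − H − X)/2 = (2·7 + 2 + 2 − 6 − 0)/2 = 12/2 = 6.
(Structurally: 1 ring(s) + 5 π bond(s) = 6.)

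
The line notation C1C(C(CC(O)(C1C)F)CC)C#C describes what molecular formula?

Heavy atoms from the SMILES: 11 C, 1 F, 1 O.
Implicit hydrogens by atom environment:
  4 × C: 1 H each → 4
  3 × C: 2 H each → 6
  2 × C: 3 H each → 6
  2 × C: no H
  1 × F: no H
  1 × O: 1 H
  Total hydrogens = 17.
Molecular formula: C11H17FO

C11H17FO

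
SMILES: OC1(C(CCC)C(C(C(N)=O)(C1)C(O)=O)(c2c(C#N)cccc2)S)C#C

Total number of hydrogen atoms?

Hydrogens are implicit in SMILES; fill each atom to its normal valence:
  7 × C: no H
  4 × C (aromatic): 1 H each → 4
  3 × C: 2 H each → 6
  2 × C: 1 H each → 2
  2 × C (aromatic): no H
  2 × O: 1 H each → 2
  2 × O: no H
  1 × C: 3 H
  1 × N: 2 H
  1 × N: no H
  1 × S: 1 H
  Total hydrogens = 20.

20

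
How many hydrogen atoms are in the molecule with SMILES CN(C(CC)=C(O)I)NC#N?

Hydrogens are implicit in SMILES; fill each atom to its normal valence:
  3 × C: no H
  2 × C: 3 H each → 6
  2 × N: no H
  1 × C: 2 H
  1 × I: no H
  1 × N: 1 H
  1 × O: 1 H
  Total hydrogens = 10.

10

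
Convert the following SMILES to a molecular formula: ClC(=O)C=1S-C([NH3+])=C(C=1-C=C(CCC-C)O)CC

C13H19ClNO2S+

Heavy atoms from the SMILES: 13 C, 1 Cl, 1 N, 2 O, 1 S.
Implicit hydrogens by atom environment:
  4 × C: 2 H each → 8
  4 × C (aromatic): no H
  2 × C: 3 H each → 6
  2 × C: no H
  1 × C: 1 H
  1 × Cl: no H
  1 × N (charge +1): 3 H
  1 × O: 1 H
  1 × O: no H
  1 × S (aromatic): no H
  Total hydrogens = 19.
Net charge +1.
Molecular formula: C13H19ClNO2S+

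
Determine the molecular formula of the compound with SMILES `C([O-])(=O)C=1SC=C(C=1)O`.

Heavy atoms from the SMILES: 5 C, 3 O, 1 S.
Implicit hydrogens by atom environment:
  2 × C (aromatic): 1 H each → 2
  2 × C (aromatic): no H
  1 × C: no H
  1 × O: 1 H
  1 × O: no H
  1 × O (charge -1): no H
  1 × S (aromatic): no H
  Total hydrogens = 3.
Net charge -1.
Molecular formula: C5H3O3S-

C5H3O3S-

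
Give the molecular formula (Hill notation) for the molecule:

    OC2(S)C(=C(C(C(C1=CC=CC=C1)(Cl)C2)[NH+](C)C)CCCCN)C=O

C19H28ClN2O2S+

Heavy atoms from the SMILES: 19 C, 1 Cl, 2 N, 2 O, 1 S.
Implicit hydrogens by atom environment:
  5 × C: 2 H each → 10
  5 × C (aromatic): 1 H each → 5
  4 × C: no H
  2 × C: 3 H each → 6
  2 × C: 1 H each → 2
  1 × C (aromatic): no H
  1 × Cl: no H
  1 × N: 2 H
  1 × N (charge +1): 1 H
  1 × O: 1 H
  1 × O: no H
  1 × S: 1 H
  Total hydrogens = 28.
Net charge +1.
Molecular formula: C19H28ClN2O2S+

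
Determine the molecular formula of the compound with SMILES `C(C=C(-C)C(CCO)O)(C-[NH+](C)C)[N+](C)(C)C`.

[C13H30N2O2]2+

Heavy atoms from the SMILES: 13 C, 2 N, 2 O.
Implicit hydrogens by atom environment:
  6 × C: 3 H each → 18
  3 × C: 2 H each → 6
  3 × C: 1 H each → 3
  2 × O: 1 H each → 2
  1 × C: no H
  1 × N (charge +1): 1 H
  1 × N (charge +1): no H
  Total hydrogens = 30.
Net charge +2.
Molecular formula: [C13H30N2O2]2+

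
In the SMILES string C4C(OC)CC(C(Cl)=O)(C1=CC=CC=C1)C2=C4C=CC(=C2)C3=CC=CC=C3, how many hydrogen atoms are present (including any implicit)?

Hydrogens are implicit in SMILES; fill each atom to its normal valence:
  13 × C (aromatic): 1 H each → 13
  5 × C (aromatic): no H
  2 × C: 2 H each → 4
  2 × C: no H
  2 × O: no H
  1 × C: 3 H
  1 × C: 1 H
  1 × Cl: no H
  Total hydrogens = 21.

21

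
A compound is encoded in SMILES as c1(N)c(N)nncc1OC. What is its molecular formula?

Heavy atoms from the SMILES: 5 C, 4 N, 1 O.
Implicit hydrogens by atom environment:
  3 × C (aromatic): no H
  2 × N: 2 H each → 4
  2 × N (aromatic): no H
  1 × C: 3 H
  1 × C (aromatic): 1 H
  1 × O: no H
  Total hydrogens = 8.
Molecular formula: C5H8N4O

C5H8N4O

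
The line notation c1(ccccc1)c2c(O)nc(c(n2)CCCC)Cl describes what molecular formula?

C14H15ClN2O

Heavy atoms from the SMILES: 14 C, 1 Cl, 2 N, 1 O.
Implicit hydrogens by atom environment:
  5 × C (aromatic): 1 H each → 5
  5 × C (aromatic): no H
  3 × C: 2 H each → 6
  2 × N (aromatic): no H
  1 × C: 3 H
  1 × Cl: no H
  1 × O: 1 H
  Total hydrogens = 15.
Molecular formula: C14H15ClN2O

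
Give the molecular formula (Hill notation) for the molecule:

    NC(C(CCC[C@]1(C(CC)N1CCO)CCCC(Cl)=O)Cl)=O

C15H26Cl2N2O3

Heavy atoms from the SMILES: 15 C, 2 Cl, 2 N, 3 O.
Implicit hydrogens by atom environment:
  9 × C: 2 H each → 18
  3 × C: no H
  2 × C: 1 H each → 2
  2 × Cl: no H
  2 × O: no H
  1 × C: 3 H
  1 × N: 2 H
  1 × N: no H
  1 × O: 1 H
  Total hydrogens = 26.
Molecular formula: C15H26Cl2N2O3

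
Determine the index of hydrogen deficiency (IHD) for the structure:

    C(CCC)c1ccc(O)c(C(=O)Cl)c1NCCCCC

Molecular formula from the SMILES: C16H24ClNO2.
DoU = (2C + 2 + N − H − X)/2 = (2·16 + 2 + 1 − 24 − 1)/2 = 10/2 = 5.
(Structurally: 1 ring(s) + 4 π bond(s) = 5.)

5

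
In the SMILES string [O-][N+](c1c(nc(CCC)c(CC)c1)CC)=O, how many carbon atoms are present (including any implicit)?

12

The symbol for carbon appears 12 times in the SMILES. Lowercase c denotes aromatic carbon and counts toward C.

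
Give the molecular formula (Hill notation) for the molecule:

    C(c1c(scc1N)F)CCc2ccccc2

Heavy atoms from the SMILES: 13 C, 1 F, 1 N, 1 S.
Implicit hydrogens by atom environment:
  6 × C (aromatic): 1 H each → 6
  4 × C (aromatic): no H
  3 × C: 2 H each → 6
  1 × F: no H
  1 × N: 2 H
  1 × S (aromatic): no H
  Total hydrogens = 14.
Molecular formula: C13H14FNS

C13H14FNS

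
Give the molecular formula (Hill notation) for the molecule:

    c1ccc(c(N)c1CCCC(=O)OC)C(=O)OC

Heavy atoms from the SMILES: 13 C, 1 N, 4 O.
Implicit hydrogens by atom environment:
  4 × O: no H
  3 × C: 2 H each → 6
  3 × C (aromatic): 1 H each → 3
  3 × C (aromatic): no H
  2 × C: 3 H each → 6
  2 × C: no H
  1 × N: 2 H
  Total hydrogens = 17.
Molecular formula: C13H17NO4

C13H17NO4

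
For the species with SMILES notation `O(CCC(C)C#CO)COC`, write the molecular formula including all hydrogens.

C8H14O3

Heavy atoms from the SMILES: 8 C, 3 O.
Implicit hydrogens by atom environment:
  3 × C: 2 H each → 6
  2 × C: 3 H each → 6
  2 × C: no H
  2 × O: no H
  1 × C: 1 H
  1 × O: 1 H
  Total hydrogens = 14.
Molecular formula: C8H14O3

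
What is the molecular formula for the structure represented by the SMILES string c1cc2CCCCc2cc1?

Heavy atoms from the SMILES: 10 C.
Implicit hydrogens by atom environment:
  4 × C: 2 H each → 8
  4 × C (aromatic): 1 H each → 4
  2 × C (aromatic): no H
  Total hydrogens = 12.
Molecular formula: C10H12

C10H12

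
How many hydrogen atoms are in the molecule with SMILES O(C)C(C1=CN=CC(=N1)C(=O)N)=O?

7

Hydrogens are implicit in SMILES; fill each atom to its normal valence:
  3 × O: no H
  2 × C (aromatic): 1 H each → 2
  2 × C (aromatic): no H
  2 × C: no H
  2 × N (aromatic): no H
  1 × C: 3 H
  1 × N: 2 H
  Total hydrogens = 7.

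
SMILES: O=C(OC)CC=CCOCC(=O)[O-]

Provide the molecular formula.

C8H11O5-

Heavy atoms from the SMILES: 8 C, 5 O.
Implicit hydrogens by atom environment:
  4 × O: no H
  3 × C: 2 H each → 6
  2 × C: 1 H each → 2
  2 × C: no H
  1 × C: 3 H
  1 × O (charge -1): no H
  Total hydrogens = 11.
Net charge -1.
Molecular formula: C8H11O5-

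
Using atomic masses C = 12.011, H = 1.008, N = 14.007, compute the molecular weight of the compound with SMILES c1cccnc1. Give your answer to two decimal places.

Molecular formula: C5H5N.
M = 5×12.011 + 5×1.008 + 1×14.007 = 79.10 g/mol.

79.10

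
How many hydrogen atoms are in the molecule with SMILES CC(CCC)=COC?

Hydrogens are implicit in SMILES; fill each atom to its normal valence:
  3 × C: 3 H each → 9
  2 × C: 2 H each → 4
  1 × C: 1 H
  1 × C: no H
  1 × O: no H
  Total hydrogens = 14.

14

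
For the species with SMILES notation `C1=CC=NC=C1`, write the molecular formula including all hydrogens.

Heavy atoms from the SMILES: 5 C, 1 N.
Implicit hydrogens by atom environment:
  5 × C (aromatic): 1 H each → 5
  1 × N (aromatic): no H
  Total hydrogens = 5.
Molecular formula: C5H5N

C5H5N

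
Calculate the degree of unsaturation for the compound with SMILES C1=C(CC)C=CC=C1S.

Molecular formula from the SMILES: C8H10S.
DoU = (2C + 2 + N − H − X)/2 = (2·8 + 2 + 0 − 10 − 0)/2 = 8/2 = 4.
(Structurally: 1 ring(s) + 3 π bond(s) = 4.)

4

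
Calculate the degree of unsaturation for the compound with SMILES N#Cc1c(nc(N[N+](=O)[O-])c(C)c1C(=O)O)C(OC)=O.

Molecular formula from the SMILES: C10H8N4O6.
DoU = (2C + 2 + N − H − X)/2 = (2·10 + 2 + 4 − 8 − 0)/2 = 18/2 = 9.
(Structurally: 1 ring(s) + 8 π bond(s) = 9.)

9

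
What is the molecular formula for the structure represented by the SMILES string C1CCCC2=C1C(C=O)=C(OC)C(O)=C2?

Heavy atoms from the SMILES: 12 C, 3 O.
Implicit hydrogens by atom environment:
  5 × C (aromatic): no H
  4 × C: 2 H each → 8
  2 × O: no H
  1 × C: 3 H
  1 × C (aromatic): 1 H
  1 × C: 1 H
  1 × O: 1 H
  Total hydrogens = 14.
Molecular formula: C12H14O3

C12H14O3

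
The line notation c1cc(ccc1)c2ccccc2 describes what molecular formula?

C12H10

Heavy atoms from the SMILES: 12 C.
Implicit hydrogens by atom environment:
  10 × C (aromatic): 1 H each → 10
  2 × C (aromatic): no H
  Total hydrogens = 10.
Molecular formula: C12H10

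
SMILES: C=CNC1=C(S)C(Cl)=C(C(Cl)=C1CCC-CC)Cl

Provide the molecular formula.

Heavy atoms from the SMILES: 13 C, 3 Cl, 1 N, 1 S.
Implicit hydrogens by atom environment:
  6 × C (aromatic): no H
  5 × C: 2 H each → 10
  3 × Cl: no H
  1 × C: 3 H
  1 × C: 1 H
  1 × N: 1 H
  1 × S: 1 H
  Total hydrogens = 16.
Molecular formula: C13H16Cl3NS

C13H16Cl3NS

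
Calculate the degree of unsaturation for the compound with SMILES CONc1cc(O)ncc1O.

Molecular formula from the SMILES: C6H8N2O3.
DoU = (2C + 2 + N − H − X)/2 = (2·6 + 2 + 2 − 8 − 0)/2 = 8/2 = 4.
(Structurally: 1 ring(s) + 3 π bond(s) = 4.)

4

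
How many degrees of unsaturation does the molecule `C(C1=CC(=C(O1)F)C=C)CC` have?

Molecular formula from the SMILES: C9H11FO.
DoU = (2C + 2 + N − H − X)/2 = (2·9 + 2 + 0 − 11 − 1)/2 = 8/2 = 4.
(Structurally: 1 ring(s) + 3 π bond(s) = 4.)

4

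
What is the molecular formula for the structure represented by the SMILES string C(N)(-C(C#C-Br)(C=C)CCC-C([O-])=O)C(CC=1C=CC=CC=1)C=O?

C19H21BrNO3-

Heavy atoms from the SMILES: 1 Br, 19 C, 1 N, 3 O.
Implicit hydrogens by atom environment:
  5 × C: 2 H each → 10
  5 × C (aromatic): 1 H each → 5
  4 × C: 1 H each → 4
  4 × C: no H
  2 × O: no H
  1 × Br: no H
  1 × C (aromatic): no H
  1 × N: 2 H
  1 × O (charge -1): no H
  Total hydrogens = 21.
Net charge -1.
Molecular formula: C19H21BrNO3-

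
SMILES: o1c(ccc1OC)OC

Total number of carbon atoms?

6

The symbol for carbon appears 6 times in the SMILES. Lowercase c denotes aromatic carbon and counts toward C.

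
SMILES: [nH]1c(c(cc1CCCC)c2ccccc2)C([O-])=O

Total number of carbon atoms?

15

The symbol for carbon appears 15 times in the SMILES. Lowercase c denotes aromatic carbon and counts toward C.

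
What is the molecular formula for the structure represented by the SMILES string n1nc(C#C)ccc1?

Heavy atoms from the SMILES: 6 C, 2 N.
Implicit hydrogens by atom environment:
  3 × C (aromatic): 1 H each → 3
  2 × N (aromatic): no H
  1 × C: 1 H
  1 × C (aromatic): no H
  1 × C: no H
  Total hydrogens = 4.
Molecular formula: C6H4N2

C6H4N2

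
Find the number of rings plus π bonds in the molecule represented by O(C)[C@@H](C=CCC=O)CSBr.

2

Molecular formula from the SMILES: C7H11BrO2S.
DoU = (2C + 2 + N − H − X)/2 = (2·7 + 2 + 0 − 11 − 1)/2 = 4/2 = 2.
(Structurally: 0 ring(s) + 2 π bond(s) = 2.)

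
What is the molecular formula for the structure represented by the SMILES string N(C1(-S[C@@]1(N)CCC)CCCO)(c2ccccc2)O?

C14H22N2O2S

Heavy atoms from the SMILES: 14 C, 2 N, 2 O, 1 S.
Implicit hydrogens by atom environment:
  5 × C: 2 H each → 10
  5 × C (aromatic): 1 H each → 5
  2 × C: no H
  2 × O: 1 H each → 2
  1 × C: 3 H
  1 × C (aromatic): no H
  1 × N: 2 H
  1 × N: no H
  1 × S: no H
  Total hydrogens = 22.
Molecular formula: C14H22N2O2S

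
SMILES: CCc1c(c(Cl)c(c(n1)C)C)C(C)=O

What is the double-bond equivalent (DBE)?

5

Molecular formula from the SMILES: C11H14ClNO.
DoU = (2C + 2 + N − H − X)/2 = (2·11 + 2 + 1 − 14 − 1)/2 = 10/2 = 5.
(Structurally: 1 ring(s) + 4 π bond(s) = 5.)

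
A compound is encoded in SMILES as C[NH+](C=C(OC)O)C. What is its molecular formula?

Heavy atoms from the SMILES: 5 C, 1 N, 2 O.
Implicit hydrogens by atom environment:
  3 × C: 3 H each → 9
  1 × C: 1 H
  1 × C: no H
  1 × N (charge +1): 1 H
  1 × O: 1 H
  1 × O: no H
  Total hydrogens = 12.
Net charge +1.
Molecular formula: C5H12NO2+

C5H12NO2+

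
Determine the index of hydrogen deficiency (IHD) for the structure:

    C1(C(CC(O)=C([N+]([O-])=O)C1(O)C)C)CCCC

3

Molecular formula from the SMILES: C12H21NO4.
DoU = (2C + 2 + N − H − X)/2 = (2·12 + 2 + 1 − 21 − 0)/2 = 6/2 = 3.
(Structurally: 1 ring(s) + 2 π bond(s) = 3.)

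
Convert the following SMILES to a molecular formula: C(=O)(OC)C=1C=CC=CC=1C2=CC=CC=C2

C14H12O2

Heavy atoms from the SMILES: 14 C, 2 O.
Implicit hydrogens by atom environment:
  9 × C (aromatic): 1 H each → 9
  3 × C (aromatic): no H
  2 × O: no H
  1 × C: 3 H
  1 × C: no H
  Total hydrogens = 12.
Molecular formula: C14H12O2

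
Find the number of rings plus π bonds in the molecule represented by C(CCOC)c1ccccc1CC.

Molecular formula from the SMILES: C12H18O.
DoU = (2C + 2 + N − H − X)/2 = (2·12 + 2 + 0 − 18 − 0)/2 = 8/2 = 4.
(Structurally: 1 ring(s) + 3 π bond(s) = 4.)

4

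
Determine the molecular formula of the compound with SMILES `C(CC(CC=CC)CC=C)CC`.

Heavy atoms from the SMILES: 12 C.
Implicit hydrogens by atom environment:
  6 × C: 2 H each → 12
  4 × C: 1 H each → 4
  2 × C: 3 H each → 6
  Total hydrogens = 22.
Molecular formula: C12H22

C12H22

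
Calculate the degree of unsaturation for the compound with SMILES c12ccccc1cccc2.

7

Molecular formula from the SMILES: C10H8.
DoU = (2C + 2 + N − H − X)/2 = (2·10 + 2 + 0 − 8 − 0)/2 = 14/2 = 7.
(Structurally: 2 ring(s) + 5 π bond(s) = 7.)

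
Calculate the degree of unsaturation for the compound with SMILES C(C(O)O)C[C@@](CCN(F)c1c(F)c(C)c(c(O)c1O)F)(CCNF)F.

Molecular formula from the SMILES: C15H21F5N2O4.
DoU = (2C + 2 + N − H − X)/2 = (2·15 + 2 + 2 − 21 − 5)/2 = 8/2 = 4.
(Structurally: 1 ring(s) + 3 π bond(s) = 4.)

4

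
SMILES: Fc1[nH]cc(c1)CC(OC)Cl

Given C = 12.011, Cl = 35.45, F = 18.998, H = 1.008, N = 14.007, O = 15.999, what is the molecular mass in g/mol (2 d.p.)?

Molecular formula: C7H9ClFNO.
M = 7×12.011 + 1×35.45 + 1×18.998 + 9×1.008 + 1×14.007 + 1×15.999 = 177.60 g/mol.

177.60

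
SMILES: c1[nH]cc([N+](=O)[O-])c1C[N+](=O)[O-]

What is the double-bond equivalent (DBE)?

Molecular formula from the SMILES: C5H5N3O4.
DoU = (2C + 2 + N − H − X)/2 = (2·5 + 2 + 3 − 5 − 0)/2 = 10/2 = 5.
(Structurally: 1 ring(s) + 4 π bond(s) = 5.)

5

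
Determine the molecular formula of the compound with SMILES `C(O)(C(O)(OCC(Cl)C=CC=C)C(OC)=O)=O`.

Heavy atoms from the SMILES: 10 C, 1 Cl, 6 O.
Implicit hydrogens by atom environment:
  4 × C: 1 H each → 4
  4 × O: no H
  3 × C: no H
  2 × C: 2 H each → 4
  2 × O: 1 H each → 2
  1 × C: 3 H
  1 × Cl: no H
  Total hydrogens = 13.
Molecular formula: C10H13ClO6

C10H13ClO6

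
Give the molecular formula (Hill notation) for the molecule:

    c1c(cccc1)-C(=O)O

C7H6O2

Heavy atoms from the SMILES: 7 C, 2 O.
Implicit hydrogens by atom environment:
  5 × C (aromatic): 1 H each → 5
  1 × C (aromatic): no H
  1 × C: no H
  1 × O: 1 H
  1 × O: no H
  Total hydrogens = 6.
Molecular formula: C7H6O2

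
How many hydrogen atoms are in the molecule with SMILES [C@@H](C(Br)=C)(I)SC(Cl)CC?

9

Hydrogens are implicit in SMILES; fill each atom to its normal valence:
  2 × C: 2 H each → 4
  2 × C: 1 H each → 2
  1 × Br: no H
  1 × C: 3 H
  1 × C: no H
  1 × Cl: no H
  1 × I: no H
  1 × S: no H
  Total hydrogens = 9.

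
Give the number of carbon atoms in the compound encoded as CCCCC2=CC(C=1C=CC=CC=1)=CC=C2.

16

The symbol for carbon appears 16 times in the SMILES.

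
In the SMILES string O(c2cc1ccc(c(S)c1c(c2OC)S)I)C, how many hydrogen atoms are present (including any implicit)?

11

Hydrogens are implicit in SMILES; fill each atom to its normal valence:
  7 × C (aromatic): no H
  3 × C (aromatic): 1 H each → 3
  2 × C: 3 H each → 6
  2 × O: no H
  2 × S: 1 H each → 2
  1 × I: no H
  Total hydrogens = 11.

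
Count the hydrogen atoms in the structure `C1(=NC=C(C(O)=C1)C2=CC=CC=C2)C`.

11

Hydrogens are implicit in SMILES; fill each atom to its normal valence:
  7 × C (aromatic): 1 H each → 7
  4 × C (aromatic): no H
  1 × C: 3 H
  1 × N (aromatic): no H
  1 × O: 1 H
  Total hydrogens = 11.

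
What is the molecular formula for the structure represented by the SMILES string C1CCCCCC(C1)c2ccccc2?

Heavy atoms from the SMILES: 14 C.
Implicit hydrogens by atom environment:
  7 × C: 2 H each → 14
  5 × C (aromatic): 1 H each → 5
  1 × C: 1 H
  1 × C (aromatic): no H
  Total hydrogens = 20.
Molecular formula: C14H20

C14H20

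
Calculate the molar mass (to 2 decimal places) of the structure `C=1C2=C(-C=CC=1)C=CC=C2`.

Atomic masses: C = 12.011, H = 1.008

Molecular formula: C10H8.
M = 10×12.011 + 8×1.008 = 128.17 g/mol.

128.17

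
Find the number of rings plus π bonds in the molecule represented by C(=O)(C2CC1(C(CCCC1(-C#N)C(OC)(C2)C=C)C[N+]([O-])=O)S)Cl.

Molecular formula from the SMILES: C16H21ClN2O4S.
DoU = (2C + 2 + N − H − X)/2 = (2·16 + 2 + 2 − 21 − 1)/2 = 14/2 = 7.
(Structurally: 2 ring(s) + 5 π bond(s) = 7.)

7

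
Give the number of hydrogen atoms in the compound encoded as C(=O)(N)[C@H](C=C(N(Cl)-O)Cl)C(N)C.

Hydrogens are implicit in SMILES; fill each atom to its normal valence:
  3 × C: 1 H each → 3
  2 × C: no H
  2 × Cl: no H
  2 × N: 2 H each → 4
  1 × C: 3 H
  1 × N: no H
  1 × O: 1 H
  1 × O: no H
  Total hydrogens = 11.

11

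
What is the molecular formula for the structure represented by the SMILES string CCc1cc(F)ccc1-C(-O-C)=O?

C10H11FO2

Heavy atoms from the SMILES: 10 C, 1 F, 2 O.
Implicit hydrogens by atom environment:
  3 × C (aromatic): 1 H each → 3
  3 × C (aromatic): no H
  2 × C: 3 H each → 6
  2 × O: no H
  1 × C: 2 H
  1 × C: no H
  1 × F: no H
  Total hydrogens = 11.
Molecular formula: C10H11FO2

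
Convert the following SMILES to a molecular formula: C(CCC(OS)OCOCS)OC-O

Heavy atoms from the SMILES: 7 C, 5 O, 2 S.
Implicit hydrogens by atom environment:
  6 × C: 2 H each → 12
  4 × O: no H
  2 × S: 1 H each → 2
  1 × C: 1 H
  1 × O: 1 H
  Total hydrogens = 16.
Molecular formula: C7H16O5S2

C7H16O5S2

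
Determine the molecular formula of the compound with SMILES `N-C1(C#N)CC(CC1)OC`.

C7H12N2O

Heavy atoms from the SMILES: 7 C, 2 N, 1 O.
Implicit hydrogens by atom environment:
  3 × C: 2 H each → 6
  2 × C: no H
  1 × C: 3 H
  1 × C: 1 H
  1 × N: 2 H
  1 × N: no H
  1 × O: no H
  Total hydrogens = 12.
Molecular formula: C7H12N2O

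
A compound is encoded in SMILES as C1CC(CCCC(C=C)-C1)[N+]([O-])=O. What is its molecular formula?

C10H17NO2

Heavy atoms from the SMILES: 10 C, 1 N, 2 O.
Implicit hydrogens by atom environment:
  7 × C: 2 H each → 14
  3 × C: 1 H each → 3
  1 × N (charge +1): no H
  1 × O: no H
  1 × O (charge -1): no H
  Total hydrogens = 17.
Molecular formula: C10H17NO2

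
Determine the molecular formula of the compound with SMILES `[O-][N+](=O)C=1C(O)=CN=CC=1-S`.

C5H4N2O3S

Heavy atoms from the SMILES: 5 C, 2 N, 3 O, 1 S.
Implicit hydrogens by atom environment:
  3 × C (aromatic): no H
  2 × C (aromatic): 1 H each → 2
  1 × N (aromatic): no H
  1 × N (charge +1): no H
  1 × O: 1 H
  1 × O: no H
  1 × O (charge -1): no H
  1 × S: 1 H
  Total hydrogens = 4.
Molecular formula: C5H4N2O3S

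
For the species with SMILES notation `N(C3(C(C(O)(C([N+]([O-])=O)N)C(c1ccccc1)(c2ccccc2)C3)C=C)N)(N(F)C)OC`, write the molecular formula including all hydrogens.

C22H28FN5O4

Heavy atoms from the SMILES: 22 C, 1 F, 5 N, 4 O.
Implicit hydrogens by atom environment:
  10 × C (aromatic): 1 H each → 10
  3 × C: 1 H each → 3
  3 × C: no H
  2 × C: 3 H each → 6
  2 × C: 2 H each → 4
  2 × C (aromatic): no H
  2 × N: 2 H each → 4
  2 × N: no H
  2 × O: no H
  1 × F: no H
  1 × N (charge +1): no H
  1 × O: 1 H
  1 × O (charge -1): no H
  Total hydrogens = 28.
Molecular formula: C22H28FN5O4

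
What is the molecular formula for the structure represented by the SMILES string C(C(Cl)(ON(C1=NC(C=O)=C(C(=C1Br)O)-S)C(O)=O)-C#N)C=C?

Heavy atoms from the SMILES: 1 Br, 12 C, 1 Cl, 3 N, 5 O, 1 S.
Implicit hydrogens by atom environment:
  5 × C (aromatic): no H
  3 × C: no H
  3 × O: no H
  2 × C: 2 H each → 4
  2 × C: 1 H each → 2
  2 × N: no H
  2 × O: 1 H each → 2
  1 × Br: no H
  1 × Cl: no H
  1 × N (aromatic): no H
  1 × S: 1 H
  Total hydrogens = 9.
Molecular formula: C12H9BrClN3O5S

C12H9BrClN3O5S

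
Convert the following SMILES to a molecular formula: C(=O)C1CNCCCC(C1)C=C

Heavy atoms from the SMILES: 10 C, 1 N, 1 O.
Implicit hydrogens by atom environment:
  6 × C: 2 H each → 12
  4 × C: 1 H each → 4
  1 × N: 1 H
  1 × O: no H
  Total hydrogens = 17.
Molecular formula: C10H17NO

C10H17NO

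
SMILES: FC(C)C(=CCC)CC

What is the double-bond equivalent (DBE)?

1

Molecular formula from the SMILES: C8H15F.
DoU = (2C + 2 + N − H − X)/2 = (2·8 + 2 + 0 − 15 − 1)/2 = 2/2 = 1.
(Structurally: 0 ring(s) + 1 π bond(s) = 1.)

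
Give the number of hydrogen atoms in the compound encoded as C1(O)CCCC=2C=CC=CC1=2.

Hydrogens are implicit in SMILES; fill each atom to its normal valence:
  4 × C (aromatic): 1 H each → 4
  3 × C: 2 H each → 6
  2 × C (aromatic): no H
  1 × C: 1 H
  1 × O: 1 H
  Total hydrogens = 12.

12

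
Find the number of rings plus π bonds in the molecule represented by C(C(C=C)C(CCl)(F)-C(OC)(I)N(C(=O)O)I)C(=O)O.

Molecular formula from the SMILES: C10H13ClFI2NO5.
DoU = (2C + 2 + N − H − X)/2 = (2·10 + 2 + 1 − 13 − 4)/2 = 6/2 = 3.
(Structurally: 0 ring(s) + 3 π bond(s) = 3.)

3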